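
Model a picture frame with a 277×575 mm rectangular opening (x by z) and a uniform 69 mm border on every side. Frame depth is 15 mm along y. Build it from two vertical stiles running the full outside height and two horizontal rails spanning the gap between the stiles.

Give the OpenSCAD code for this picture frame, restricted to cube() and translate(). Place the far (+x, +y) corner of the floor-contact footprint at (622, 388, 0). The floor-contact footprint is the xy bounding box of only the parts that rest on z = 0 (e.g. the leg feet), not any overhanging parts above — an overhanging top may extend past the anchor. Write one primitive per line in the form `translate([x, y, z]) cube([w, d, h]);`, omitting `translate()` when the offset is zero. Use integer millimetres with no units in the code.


translate([207, 373, 0]) cube([69, 15, 713]);
translate([553, 373, 0]) cube([69, 15, 713]);
translate([276, 373, 0]) cube([277, 15, 69]);
translate([276, 373, 644]) cube([277, 15, 69]);


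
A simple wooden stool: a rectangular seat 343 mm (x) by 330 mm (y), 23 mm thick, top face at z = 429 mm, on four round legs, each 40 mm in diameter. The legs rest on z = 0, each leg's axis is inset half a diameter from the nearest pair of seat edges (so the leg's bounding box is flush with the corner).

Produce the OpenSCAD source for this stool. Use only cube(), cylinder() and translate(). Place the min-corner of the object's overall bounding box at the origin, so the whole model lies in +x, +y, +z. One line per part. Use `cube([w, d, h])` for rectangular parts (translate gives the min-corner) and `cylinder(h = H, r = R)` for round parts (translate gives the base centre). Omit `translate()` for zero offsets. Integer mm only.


translate([0, 0, 406]) cube([343, 330, 23]);
translate([20, 20, 0]) cylinder(h = 406, r = 20);
translate([323, 20, 0]) cylinder(h = 406, r = 20);
translate([20, 310, 0]) cylinder(h = 406, r = 20);
translate([323, 310, 0]) cylinder(h = 406, r = 20);


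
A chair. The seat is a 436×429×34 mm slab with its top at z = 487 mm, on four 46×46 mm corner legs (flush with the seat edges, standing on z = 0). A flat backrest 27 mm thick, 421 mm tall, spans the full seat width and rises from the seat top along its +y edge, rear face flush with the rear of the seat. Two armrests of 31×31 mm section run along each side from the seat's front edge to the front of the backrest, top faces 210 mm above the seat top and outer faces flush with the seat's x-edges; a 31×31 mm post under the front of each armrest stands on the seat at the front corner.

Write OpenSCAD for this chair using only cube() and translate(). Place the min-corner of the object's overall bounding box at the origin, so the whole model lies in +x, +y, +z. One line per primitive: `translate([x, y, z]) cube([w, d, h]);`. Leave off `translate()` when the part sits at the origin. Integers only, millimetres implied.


// leg_h = 487 - 34 = 453
// arm post h = 210 - 31 = 179
translate([0, 0, 453]) cube([436, 429, 34]);
cube([46, 46, 453]);
translate([390, 0, 0]) cube([46, 46, 453]);
translate([0, 383, 0]) cube([46, 46, 453]);
translate([390, 383, 0]) cube([46, 46, 453]);
translate([0, 402, 487]) cube([436, 27, 421]);
translate([0, 0, 666]) cube([31, 402, 31]);
translate([405, 0, 666]) cube([31, 402, 31]);
translate([0, 0, 487]) cube([31, 31, 179]);
translate([405, 0, 487]) cube([31, 31, 179]);


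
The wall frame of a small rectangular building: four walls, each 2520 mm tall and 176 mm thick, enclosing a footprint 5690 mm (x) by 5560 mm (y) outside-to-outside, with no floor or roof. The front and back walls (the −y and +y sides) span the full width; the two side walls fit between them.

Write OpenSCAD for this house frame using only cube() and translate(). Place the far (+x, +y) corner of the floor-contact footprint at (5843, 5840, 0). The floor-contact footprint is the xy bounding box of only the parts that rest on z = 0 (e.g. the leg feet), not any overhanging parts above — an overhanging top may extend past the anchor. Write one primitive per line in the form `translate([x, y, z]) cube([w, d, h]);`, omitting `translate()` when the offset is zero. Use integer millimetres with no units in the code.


translate([153, 280, 0]) cube([5690, 176, 2520]);
translate([153, 5664, 0]) cube([5690, 176, 2520]);
translate([153, 456, 0]) cube([176, 5208, 2520]);
translate([5667, 456, 0]) cube([176, 5208, 2520]);


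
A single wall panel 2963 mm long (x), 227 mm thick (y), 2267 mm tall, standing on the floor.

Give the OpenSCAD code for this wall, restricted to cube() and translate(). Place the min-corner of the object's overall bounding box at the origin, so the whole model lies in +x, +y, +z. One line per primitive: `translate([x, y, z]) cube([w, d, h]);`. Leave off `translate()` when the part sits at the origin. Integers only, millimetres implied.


cube([2963, 227, 2267]);


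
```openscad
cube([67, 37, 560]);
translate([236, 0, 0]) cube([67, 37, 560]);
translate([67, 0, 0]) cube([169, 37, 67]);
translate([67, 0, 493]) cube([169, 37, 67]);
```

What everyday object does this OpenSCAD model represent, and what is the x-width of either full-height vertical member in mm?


A picture frame. The border width is 67 mm.

Four thin pieces enclosing a rectangular opening — a picture frame. The two full-height stiles are 560 mm tall; the top rail sits at z = 493 and is 67 mm tall, so the border above the opening is 560 − 493 = 67 mm, matching the stile x-width.


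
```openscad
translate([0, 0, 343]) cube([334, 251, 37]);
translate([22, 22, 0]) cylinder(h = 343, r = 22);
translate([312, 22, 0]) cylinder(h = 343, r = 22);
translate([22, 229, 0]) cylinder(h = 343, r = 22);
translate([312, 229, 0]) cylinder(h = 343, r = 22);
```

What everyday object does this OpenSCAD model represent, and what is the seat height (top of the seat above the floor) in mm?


A stool. The seat height is 380 mm.

A 334×251×37 slab at z = 343 on four corner cylinders — a stool. The seat top is 343 + 37 = 380 mm.


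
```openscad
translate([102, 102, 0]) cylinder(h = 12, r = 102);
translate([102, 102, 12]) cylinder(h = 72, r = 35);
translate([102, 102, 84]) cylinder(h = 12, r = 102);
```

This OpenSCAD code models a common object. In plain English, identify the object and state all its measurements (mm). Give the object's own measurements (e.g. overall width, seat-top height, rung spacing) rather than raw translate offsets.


A spool: two coaxial disc flanges of radius 102 mm and thickness 12 mm, joined by a core cylinder of radius 35 mm and height 72 mm. The lower flange rests on z = 0 and the three cylinders share a vertical axis.


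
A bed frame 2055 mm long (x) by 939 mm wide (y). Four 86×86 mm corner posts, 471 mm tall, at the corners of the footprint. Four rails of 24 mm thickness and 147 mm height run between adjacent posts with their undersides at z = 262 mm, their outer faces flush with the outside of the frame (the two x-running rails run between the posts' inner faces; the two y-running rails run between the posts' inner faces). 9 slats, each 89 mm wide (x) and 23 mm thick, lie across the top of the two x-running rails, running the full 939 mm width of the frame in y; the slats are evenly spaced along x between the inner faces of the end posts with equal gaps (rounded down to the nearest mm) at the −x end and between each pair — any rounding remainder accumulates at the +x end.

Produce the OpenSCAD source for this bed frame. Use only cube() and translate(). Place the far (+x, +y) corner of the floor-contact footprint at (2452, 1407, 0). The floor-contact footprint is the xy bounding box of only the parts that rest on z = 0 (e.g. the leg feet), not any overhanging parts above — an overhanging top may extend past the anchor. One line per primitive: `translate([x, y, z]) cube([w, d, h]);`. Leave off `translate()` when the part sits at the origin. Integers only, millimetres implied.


translate([397, 468, 0]) cube([86, 86, 471]);
translate([397, 1321, 0]) cube([86, 86, 471]);
translate([2366, 468, 0]) cube([86, 86, 471]);
translate([2366, 1321, 0]) cube([86, 86, 471]);
translate([483, 468, 262]) cube([1883, 24, 147]);
translate([483, 1383, 262]) cube([1883, 24, 147]);
translate([397, 554, 262]) cube([24, 767, 147]);
translate([2428, 554, 262]) cube([24, 767, 147]);
translate([591, 468, 409]) cube([89, 939, 23]);
translate([788, 468, 409]) cube([89, 939, 23]);
translate([985, 468, 409]) cube([89, 939, 23]);
translate([1182, 468, 409]) cube([89, 939, 23]);
translate([1379, 468, 409]) cube([89, 939, 23]);
translate([1576, 468, 409]) cube([89, 939, 23]);
translate([1773, 468, 409]) cube([89, 939, 23]);
translate([1970, 468, 409]) cube([89, 939, 23]);
translate([2167, 468, 409]) cube([89, 939, 23]);


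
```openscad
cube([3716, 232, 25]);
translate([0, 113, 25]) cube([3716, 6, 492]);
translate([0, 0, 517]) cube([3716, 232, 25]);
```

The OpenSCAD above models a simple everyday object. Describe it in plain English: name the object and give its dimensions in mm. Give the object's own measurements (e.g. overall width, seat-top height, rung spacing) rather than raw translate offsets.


An I-beam lying along x, 3716 mm long. Overall section height 542 mm. Two flanges 232 mm wide (y) and 25 mm thick, one on the floor and one at the top; a web 6 mm thick runs between them, centred on the flange width.


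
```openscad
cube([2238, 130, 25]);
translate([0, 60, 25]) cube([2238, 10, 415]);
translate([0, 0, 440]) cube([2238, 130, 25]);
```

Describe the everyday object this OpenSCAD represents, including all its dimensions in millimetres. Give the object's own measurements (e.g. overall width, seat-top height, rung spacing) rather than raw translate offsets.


An I-beam lying along x, 2238 mm long. Overall section height 465 mm. Two flanges 130 mm wide (y) and 25 mm thick, one on the floor and one at the top; a web 10 mm thick runs between them, centred on the flange width.


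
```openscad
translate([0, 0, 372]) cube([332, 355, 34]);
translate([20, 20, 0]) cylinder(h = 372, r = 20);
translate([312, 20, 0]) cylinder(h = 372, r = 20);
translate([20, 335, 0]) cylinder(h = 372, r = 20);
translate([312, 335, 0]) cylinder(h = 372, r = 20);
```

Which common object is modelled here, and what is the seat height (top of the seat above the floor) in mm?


A stool. The seat height is 406 mm.

A 332×355×34 slab at z = 372 on four corner cylinders — a stool. The seat top is 372 + 34 = 406 mm.


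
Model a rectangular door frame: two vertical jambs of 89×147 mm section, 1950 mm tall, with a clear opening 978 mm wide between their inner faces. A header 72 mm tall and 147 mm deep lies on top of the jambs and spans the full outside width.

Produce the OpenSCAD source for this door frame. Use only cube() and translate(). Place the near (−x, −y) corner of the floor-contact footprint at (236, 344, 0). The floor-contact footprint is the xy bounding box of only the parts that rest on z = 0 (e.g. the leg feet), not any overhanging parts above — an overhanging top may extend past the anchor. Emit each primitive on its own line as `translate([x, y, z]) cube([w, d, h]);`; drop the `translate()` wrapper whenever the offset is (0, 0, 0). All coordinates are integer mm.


translate([236, 344, 0]) cube([89, 147, 1950]);
translate([1303, 344, 0]) cube([89, 147, 1950]);
translate([236, 344, 1950]) cube([1156, 147, 72]);


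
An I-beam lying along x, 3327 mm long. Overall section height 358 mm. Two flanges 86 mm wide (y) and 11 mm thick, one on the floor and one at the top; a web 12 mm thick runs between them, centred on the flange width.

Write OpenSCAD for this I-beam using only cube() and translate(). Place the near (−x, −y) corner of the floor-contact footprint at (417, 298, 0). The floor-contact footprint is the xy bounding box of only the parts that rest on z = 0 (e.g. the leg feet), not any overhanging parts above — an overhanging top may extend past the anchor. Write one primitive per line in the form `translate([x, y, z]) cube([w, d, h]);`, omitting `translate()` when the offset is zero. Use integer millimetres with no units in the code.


translate([417, 298, 0]) cube([3327, 86, 11]);
translate([417, 335, 11]) cube([3327, 12, 336]);
translate([417, 298, 347]) cube([3327, 86, 11]);


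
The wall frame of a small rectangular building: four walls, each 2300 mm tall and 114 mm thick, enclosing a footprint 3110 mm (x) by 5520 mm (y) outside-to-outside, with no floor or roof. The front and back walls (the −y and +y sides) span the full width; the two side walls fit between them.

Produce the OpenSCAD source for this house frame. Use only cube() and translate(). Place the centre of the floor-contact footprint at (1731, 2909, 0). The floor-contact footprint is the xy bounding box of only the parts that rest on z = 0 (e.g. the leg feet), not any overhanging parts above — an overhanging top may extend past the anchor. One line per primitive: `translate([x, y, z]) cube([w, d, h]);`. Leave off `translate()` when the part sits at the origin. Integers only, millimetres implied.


translate([176, 149, 0]) cube([3110, 114, 2300]);
translate([176, 5555, 0]) cube([3110, 114, 2300]);
translate([176, 263, 0]) cube([114, 5292, 2300]);
translate([3172, 263, 0]) cube([114, 5292, 2300]);


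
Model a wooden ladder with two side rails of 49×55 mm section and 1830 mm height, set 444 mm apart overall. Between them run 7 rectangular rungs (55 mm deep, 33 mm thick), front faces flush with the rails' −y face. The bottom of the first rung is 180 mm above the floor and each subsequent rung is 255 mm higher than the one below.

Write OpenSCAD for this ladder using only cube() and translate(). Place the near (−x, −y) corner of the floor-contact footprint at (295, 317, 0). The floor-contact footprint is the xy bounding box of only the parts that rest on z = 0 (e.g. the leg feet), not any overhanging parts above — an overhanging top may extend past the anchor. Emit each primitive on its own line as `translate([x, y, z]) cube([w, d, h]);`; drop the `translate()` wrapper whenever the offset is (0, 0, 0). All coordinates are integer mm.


translate([295, 317, 0]) cube([49, 55, 1830]);
translate([690, 317, 0]) cube([49, 55, 1830]);
translate([344, 317, 180]) cube([346, 55, 33]);
translate([344, 317, 435]) cube([346, 55, 33]);
translate([344, 317, 690]) cube([346, 55, 33]);
translate([344, 317, 945]) cube([346, 55, 33]);
translate([344, 317, 1200]) cube([346, 55, 33]);
translate([344, 317, 1455]) cube([346, 55, 33]);
translate([344, 317, 1710]) cube([346, 55, 33]);


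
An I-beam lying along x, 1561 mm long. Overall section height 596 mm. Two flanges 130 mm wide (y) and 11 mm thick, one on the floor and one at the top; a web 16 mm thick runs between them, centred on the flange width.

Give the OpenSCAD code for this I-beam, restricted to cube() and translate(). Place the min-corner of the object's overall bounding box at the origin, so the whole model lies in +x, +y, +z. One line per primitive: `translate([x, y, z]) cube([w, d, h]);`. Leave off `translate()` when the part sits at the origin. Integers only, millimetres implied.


cube([1561, 130, 11]);
translate([0, 57, 11]) cube([1561, 16, 574]);
translate([0, 0, 585]) cube([1561, 130, 11]);


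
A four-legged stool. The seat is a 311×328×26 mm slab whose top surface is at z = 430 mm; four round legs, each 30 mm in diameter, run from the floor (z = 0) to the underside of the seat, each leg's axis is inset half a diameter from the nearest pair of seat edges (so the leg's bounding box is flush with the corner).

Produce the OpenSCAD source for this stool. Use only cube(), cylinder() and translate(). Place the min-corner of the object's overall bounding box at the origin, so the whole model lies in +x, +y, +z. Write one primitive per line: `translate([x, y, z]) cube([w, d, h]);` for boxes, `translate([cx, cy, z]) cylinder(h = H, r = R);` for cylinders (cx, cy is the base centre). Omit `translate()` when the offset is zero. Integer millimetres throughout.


translate([0, 0, 404]) cube([311, 328, 26]);
translate([15, 15, 0]) cylinder(h = 404, r = 15);
translate([296, 15, 0]) cylinder(h = 404, r = 15);
translate([15, 313, 0]) cylinder(h = 404, r = 15);
translate([296, 313, 0]) cylinder(h = 404, r = 15);


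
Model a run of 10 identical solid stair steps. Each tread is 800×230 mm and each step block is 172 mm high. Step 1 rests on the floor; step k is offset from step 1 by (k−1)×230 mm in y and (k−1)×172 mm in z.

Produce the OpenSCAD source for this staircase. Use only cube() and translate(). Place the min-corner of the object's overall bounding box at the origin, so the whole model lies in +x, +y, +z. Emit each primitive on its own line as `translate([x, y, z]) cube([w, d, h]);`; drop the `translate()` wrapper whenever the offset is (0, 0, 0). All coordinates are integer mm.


cube([800, 230, 172]);
translate([0, 230, 172]) cube([800, 230, 172]);
translate([0, 460, 344]) cube([800, 230, 172]);
translate([0, 690, 516]) cube([800, 230, 172]);
translate([0, 920, 688]) cube([800, 230, 172]);
translate([0, 1150, 860]) cube([800, 230, 172]);
translate([0, 1380, 1032]) cube([800, 230, 172]);
translate([0, 1610, 1204]) cube([800, 230, 172]);
translate([0, 1840, 1376]) cube([800, 230, 172]);
translate([0, 2070, 1548]) cube([800, 230, 172]);


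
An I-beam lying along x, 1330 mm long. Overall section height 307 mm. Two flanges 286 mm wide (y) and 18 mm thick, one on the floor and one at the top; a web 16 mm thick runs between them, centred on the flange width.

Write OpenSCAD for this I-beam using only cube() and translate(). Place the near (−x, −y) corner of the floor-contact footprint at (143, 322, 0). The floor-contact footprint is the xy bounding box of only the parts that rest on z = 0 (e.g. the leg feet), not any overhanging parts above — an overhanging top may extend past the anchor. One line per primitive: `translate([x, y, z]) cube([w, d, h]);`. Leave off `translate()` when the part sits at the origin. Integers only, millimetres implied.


translate([143, 322, 0]) cube([1330, 286, 18]);
translate([143, 457, 18]) cube([1330, 16, 271]);
translate([143, 322, 289]) cube([1330, 286, 18]);


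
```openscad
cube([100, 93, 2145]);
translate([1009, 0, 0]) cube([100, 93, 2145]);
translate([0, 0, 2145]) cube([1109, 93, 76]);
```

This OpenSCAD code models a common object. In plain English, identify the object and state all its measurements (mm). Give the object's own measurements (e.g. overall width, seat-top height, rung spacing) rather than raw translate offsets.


A door frame. The clear opening is 909 mm wide and 2145 mm high. Two 100 mm wide jambs, 93 mm deep, stand either side of the opening from the floor to the top of the opening. A 76 mm thick head sits across the top of both jambs, spanning the full outside width of the frame.


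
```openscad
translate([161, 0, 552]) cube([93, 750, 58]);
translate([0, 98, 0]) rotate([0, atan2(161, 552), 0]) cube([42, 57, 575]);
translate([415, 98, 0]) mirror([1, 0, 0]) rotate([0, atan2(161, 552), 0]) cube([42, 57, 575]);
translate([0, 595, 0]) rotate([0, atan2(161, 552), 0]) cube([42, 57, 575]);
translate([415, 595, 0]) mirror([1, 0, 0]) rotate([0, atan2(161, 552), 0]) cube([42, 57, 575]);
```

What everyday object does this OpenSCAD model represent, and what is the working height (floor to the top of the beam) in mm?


A sawhorse. The overall height is 610 mm.

A beam across two mirrored pairs of raked legs — a sawhorse. The beam's underside is at z = 552 (matching the legs' vertical rise in atan2(161, 552)) and the beam is 58 mm tall, so its top is at 552 + 58 = 610 mm. The raked legs top out at the beam's underside, so that is the highest point.


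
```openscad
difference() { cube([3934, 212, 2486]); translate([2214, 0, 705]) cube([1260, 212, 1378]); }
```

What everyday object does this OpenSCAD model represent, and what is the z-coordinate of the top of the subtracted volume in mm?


A wall with a window opening. The window head height is 2083 mm.

A wall with a rectangular opening subtracted — a window. Sill at z = 705, opening 1378 mm tall, so the head is at 705 + 1378 = 2083 mm.


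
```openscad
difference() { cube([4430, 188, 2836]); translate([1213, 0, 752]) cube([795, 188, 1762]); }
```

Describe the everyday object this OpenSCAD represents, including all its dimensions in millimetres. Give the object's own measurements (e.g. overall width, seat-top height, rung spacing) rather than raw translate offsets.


A wall 4430 mm long (x), 188 mm thick (y), 2836 mm tall, with a rectangular window opening cut through it. The opening is 795 mm wide and 1762 mm tall; its sill is at z = 752 mm and its near (−x) edge is 1213 mm from the wall's −x end. The opening passes through the full wall thickness.


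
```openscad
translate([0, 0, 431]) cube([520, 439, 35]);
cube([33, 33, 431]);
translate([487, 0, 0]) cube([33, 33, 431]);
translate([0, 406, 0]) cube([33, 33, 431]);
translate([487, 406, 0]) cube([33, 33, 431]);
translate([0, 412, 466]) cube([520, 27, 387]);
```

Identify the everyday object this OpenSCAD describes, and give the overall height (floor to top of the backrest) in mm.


A chair. The overall height is 853 mm.

A slab on four corner posts with a tall panel at the back — a chair. The seat slab sits at z = 431 with thickness 35, and the 387 mm backrest starts at the seat top, so the overall height is 431 + 35 + 387 = 853 mm.


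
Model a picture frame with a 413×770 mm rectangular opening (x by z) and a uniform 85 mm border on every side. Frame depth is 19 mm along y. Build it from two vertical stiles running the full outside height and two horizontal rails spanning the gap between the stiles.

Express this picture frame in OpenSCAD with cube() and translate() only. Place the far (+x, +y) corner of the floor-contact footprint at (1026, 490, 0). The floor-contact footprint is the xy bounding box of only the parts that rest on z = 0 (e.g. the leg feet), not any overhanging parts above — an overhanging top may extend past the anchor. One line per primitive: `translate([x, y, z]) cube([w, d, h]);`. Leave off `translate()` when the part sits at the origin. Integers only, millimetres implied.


translate([443, 471, 0]) cube([85, 19, 940]);
translate([941, 471, 0]) cube([85, 19, 940]);
translate([528, 471, 0]) cube([413, 19, 85]);
translate([528, 471, 855]) cube([413, 19, 85]);


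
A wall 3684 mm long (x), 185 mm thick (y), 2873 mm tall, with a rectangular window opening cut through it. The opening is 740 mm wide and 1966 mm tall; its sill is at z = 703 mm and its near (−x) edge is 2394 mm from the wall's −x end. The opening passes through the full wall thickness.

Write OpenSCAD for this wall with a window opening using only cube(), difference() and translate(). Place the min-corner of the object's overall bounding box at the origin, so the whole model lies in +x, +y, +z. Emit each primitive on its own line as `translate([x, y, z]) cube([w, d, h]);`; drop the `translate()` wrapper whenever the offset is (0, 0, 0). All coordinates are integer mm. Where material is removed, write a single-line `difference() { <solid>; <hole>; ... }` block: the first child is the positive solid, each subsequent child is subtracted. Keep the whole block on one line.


difference() { cube([3684, 185, 2873]); translate([2394, 0, 703]) cube([740, 185, 1966]); }


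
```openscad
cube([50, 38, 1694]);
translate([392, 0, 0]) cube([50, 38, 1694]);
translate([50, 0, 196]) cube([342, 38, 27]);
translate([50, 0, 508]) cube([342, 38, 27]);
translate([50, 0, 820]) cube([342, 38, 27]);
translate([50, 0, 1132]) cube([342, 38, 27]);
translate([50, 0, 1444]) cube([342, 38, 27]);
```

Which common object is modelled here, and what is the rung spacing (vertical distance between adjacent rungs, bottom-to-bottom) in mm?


A ladder. The rung spacing is 312 mm.

Two tall 50×38 posts with 5 short bars between them — a ladder. Adjacent rungs sit at z = 196 and z = 508, so the spacing is 508 − 196 = 312 mm.


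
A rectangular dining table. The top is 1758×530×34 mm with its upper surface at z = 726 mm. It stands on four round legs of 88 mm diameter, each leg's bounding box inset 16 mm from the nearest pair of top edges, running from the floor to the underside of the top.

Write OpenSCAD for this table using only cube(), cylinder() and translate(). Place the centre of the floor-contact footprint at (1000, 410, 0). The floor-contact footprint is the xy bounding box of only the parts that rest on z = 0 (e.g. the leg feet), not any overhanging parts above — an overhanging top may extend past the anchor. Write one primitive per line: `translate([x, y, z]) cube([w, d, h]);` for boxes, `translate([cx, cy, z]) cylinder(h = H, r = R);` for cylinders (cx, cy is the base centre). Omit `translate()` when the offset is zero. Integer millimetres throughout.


translate([121, 145, 692]) cube([1758, 530, 34]);
translate([181, 205, 0]) cylinder(h = 692, r = 44);
translate([1819, 205, 0]) cylinder(h = 692, r = 44);
translate([181, 615, 0]) cylinder(h = 692, r = 44);
translate([1819, 615, 0]) cylinder(h = 692, r = 44);


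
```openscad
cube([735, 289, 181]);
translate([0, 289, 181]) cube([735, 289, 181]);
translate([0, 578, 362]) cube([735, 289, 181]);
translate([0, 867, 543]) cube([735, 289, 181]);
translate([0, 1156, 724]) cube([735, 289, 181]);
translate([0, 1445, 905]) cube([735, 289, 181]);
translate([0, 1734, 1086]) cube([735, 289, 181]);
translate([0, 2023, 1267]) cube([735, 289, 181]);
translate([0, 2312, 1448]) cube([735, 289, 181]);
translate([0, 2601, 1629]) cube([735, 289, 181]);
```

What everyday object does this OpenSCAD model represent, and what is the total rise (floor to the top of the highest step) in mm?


A staircase. The total rise is 1810 mm.

10 identical blocks, each offset up and back from the previous — a staircase. Each step is 181 mm tall and there are 10 of them, so the total rise is 10 × 181 = 1810 mm.


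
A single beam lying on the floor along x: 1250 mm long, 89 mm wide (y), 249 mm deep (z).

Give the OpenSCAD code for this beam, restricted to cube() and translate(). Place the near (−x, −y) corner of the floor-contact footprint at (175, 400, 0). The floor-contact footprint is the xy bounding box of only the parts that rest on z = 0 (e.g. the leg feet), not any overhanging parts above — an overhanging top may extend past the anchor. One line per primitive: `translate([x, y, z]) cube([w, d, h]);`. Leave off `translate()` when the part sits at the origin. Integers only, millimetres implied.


translate([175, 400, 0]) cube([1250, 89, 249]);


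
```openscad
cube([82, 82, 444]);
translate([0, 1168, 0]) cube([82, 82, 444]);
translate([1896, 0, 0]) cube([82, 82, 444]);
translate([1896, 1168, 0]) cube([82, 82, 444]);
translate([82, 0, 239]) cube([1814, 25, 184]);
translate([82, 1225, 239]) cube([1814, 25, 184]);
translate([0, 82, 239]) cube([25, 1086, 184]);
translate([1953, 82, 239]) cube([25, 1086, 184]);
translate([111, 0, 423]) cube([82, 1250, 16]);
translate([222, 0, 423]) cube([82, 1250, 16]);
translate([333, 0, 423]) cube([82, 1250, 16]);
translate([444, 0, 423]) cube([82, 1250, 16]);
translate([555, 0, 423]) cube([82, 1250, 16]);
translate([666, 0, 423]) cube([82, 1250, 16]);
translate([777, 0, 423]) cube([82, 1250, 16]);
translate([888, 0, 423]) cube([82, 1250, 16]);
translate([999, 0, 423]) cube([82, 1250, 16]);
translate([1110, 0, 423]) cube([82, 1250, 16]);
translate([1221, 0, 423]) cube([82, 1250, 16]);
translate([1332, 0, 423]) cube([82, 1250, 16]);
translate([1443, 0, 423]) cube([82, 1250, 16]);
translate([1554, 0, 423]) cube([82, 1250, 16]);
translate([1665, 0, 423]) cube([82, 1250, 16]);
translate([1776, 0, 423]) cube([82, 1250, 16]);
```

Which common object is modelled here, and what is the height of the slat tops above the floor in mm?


A bed frame. The slat-top height is 439 mm.

Four posts, four rails, and a row of slats — a bed frame. Slats sit on the rails at z = 239 + 184 = 423; with slat thickness 16, the top is 439 mm.


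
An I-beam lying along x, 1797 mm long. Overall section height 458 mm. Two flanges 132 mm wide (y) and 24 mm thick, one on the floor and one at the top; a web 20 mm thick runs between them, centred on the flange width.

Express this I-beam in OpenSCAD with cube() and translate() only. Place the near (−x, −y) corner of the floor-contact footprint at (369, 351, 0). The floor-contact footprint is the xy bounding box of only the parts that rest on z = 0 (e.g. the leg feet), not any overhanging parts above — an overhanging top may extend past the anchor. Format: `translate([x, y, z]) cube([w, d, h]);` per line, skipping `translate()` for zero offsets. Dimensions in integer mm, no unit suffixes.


translate([369, 351, 0]) cube([1797, 132, 24]);
translate([369, 407, 24]) cube([1797, 20, 410]);
translate([369, 351, 434]) cube([1797, 132, 24]);


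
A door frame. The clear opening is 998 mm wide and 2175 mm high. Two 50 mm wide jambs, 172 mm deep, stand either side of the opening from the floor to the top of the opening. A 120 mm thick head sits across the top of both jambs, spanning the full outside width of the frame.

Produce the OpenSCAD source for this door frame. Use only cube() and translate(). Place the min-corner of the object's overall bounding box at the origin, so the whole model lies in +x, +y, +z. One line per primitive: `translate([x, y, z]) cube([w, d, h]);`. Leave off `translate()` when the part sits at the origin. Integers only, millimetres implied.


cube([50, 172, 2175]);
translate([1048, 0, 0]) cube([50, 172, 2175]);
translate([0, 0, 2175]) cube([1098, 172, 120]);


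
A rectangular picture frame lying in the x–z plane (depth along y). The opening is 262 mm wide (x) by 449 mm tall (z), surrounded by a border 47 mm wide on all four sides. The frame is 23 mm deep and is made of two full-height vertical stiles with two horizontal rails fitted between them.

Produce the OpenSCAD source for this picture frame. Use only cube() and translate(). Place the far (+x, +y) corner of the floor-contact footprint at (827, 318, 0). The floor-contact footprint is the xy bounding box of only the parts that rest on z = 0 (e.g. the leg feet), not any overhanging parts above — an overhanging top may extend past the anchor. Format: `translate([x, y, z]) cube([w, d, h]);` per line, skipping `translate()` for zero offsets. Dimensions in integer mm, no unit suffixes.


translate([471, 295, 0]) cube([47, 23, 543]);
translate([780, 295, 0]) cube([47, 23, 543]);
translate([518, 295, 0]) cube([262, 23, 47]);
translate([518, 295, 496]) cube([262, 23, 47]);


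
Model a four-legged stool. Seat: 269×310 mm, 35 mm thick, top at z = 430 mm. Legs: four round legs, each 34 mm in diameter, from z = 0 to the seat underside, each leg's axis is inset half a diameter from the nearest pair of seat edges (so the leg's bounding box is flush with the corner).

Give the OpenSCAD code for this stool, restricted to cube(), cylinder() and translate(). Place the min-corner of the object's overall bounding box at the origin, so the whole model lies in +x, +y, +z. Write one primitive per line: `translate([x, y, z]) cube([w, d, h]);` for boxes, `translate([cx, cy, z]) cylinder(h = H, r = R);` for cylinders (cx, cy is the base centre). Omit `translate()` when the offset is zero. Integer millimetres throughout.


// leg_h = 430 - 35 = 395
translate([0, 0, 395]) cube([269, 310, 35]);
translate([17, 17, 0]) cylinder(h = 395, r = 17);
translate([252, 17, 0]) cylinder(h = 395, r = 17);
translate([17, 293, 0]) cylinder(h = 395, r = 17);
translate([252, 293, 0]) cylinder(h = 395, r = 17);


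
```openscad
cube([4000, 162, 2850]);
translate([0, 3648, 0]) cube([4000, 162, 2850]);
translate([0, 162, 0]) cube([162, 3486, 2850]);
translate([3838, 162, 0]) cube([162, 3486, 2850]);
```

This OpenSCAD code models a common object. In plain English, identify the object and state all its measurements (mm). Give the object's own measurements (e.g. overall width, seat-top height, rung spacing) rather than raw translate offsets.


The wall frame of a small rectangular building: four walls, each 2850 mm tall and 162 mm thick, enclosing a footprint 4000 mm (x) by 3810 mm (y) outside-to-outside, with no floor or roof. The front and back walls (the −y and +y sides) span the full width; the two side walls fit between them.


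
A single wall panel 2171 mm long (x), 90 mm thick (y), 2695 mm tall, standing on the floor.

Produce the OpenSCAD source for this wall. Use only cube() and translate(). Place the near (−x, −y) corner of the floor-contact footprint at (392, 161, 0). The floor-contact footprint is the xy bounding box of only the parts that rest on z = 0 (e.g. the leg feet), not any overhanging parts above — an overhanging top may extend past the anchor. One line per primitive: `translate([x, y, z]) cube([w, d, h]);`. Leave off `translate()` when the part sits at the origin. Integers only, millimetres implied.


translate([392, 161, 0]) cube([2171, 90, 2695]);


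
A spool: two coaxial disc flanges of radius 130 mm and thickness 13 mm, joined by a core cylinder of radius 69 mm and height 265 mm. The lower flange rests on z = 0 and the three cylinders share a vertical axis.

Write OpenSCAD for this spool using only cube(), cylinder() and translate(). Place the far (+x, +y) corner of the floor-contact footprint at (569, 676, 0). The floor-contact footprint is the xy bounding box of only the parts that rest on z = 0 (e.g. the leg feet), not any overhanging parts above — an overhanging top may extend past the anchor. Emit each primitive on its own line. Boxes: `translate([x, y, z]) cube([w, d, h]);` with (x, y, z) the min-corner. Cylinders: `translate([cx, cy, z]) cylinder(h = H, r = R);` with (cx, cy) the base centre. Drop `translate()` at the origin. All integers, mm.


translate([439, 546, 0]) cylinder(h = 13, r = 130);
translate([439, 546, 13]) cylinder(h = 265, r = 69);
translate([439, 546, 278]) cylinder(h = 13, r = 130);


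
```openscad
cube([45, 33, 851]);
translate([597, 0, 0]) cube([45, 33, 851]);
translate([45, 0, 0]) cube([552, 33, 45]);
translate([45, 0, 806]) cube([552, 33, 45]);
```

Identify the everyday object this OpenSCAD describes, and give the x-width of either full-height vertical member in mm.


A picture frame. The border width is 45 mm.

Four thin pieces enclosing a rectangular opening — a picture frame. The two full-height stiles are 851 mm tall; the top rail sits at z = 806 and is 45 mm tall, so the border above the opening is 851 − 806 = 45 mm, matching the stile x-width.


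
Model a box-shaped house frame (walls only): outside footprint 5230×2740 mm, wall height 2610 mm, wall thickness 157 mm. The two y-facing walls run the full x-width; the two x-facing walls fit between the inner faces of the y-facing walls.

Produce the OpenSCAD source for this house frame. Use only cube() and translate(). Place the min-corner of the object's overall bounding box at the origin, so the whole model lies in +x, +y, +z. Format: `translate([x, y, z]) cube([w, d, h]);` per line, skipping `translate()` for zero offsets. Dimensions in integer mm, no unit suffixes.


cube([5230, 157, 2610]);
translate([0, 2583, 0]) cube([5230, 157, 2610]);
translate([0, 157, 0]) cube([157, 2426, 2610]);
translate([5073, 157, 0]) cube([157, 2426, 2610]);


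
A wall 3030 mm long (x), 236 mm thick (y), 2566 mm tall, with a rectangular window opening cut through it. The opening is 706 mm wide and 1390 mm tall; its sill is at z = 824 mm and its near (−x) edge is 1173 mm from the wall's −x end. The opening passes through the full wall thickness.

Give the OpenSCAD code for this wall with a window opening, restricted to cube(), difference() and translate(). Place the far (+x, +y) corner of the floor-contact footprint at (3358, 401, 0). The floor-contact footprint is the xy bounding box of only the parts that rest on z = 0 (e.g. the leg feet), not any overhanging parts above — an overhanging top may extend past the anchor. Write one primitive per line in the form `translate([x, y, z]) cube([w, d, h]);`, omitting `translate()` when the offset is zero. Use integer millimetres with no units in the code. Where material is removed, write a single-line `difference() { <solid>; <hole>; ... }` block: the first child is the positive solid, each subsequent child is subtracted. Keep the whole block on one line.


difference() { translate([328, 165, 0]) cube([3030, 236, 2566]); translate([1501, 165, 824]) cube([706, 236, 1390]); }


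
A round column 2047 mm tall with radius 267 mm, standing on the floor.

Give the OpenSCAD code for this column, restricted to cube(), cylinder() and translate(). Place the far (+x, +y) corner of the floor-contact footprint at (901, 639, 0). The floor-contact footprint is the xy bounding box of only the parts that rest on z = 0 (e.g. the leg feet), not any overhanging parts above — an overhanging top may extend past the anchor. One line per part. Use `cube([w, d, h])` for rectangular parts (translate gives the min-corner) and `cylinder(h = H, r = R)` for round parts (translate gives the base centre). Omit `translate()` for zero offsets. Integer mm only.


translate([634, 372, 0]) cylinder(h = 2047, r = 267);


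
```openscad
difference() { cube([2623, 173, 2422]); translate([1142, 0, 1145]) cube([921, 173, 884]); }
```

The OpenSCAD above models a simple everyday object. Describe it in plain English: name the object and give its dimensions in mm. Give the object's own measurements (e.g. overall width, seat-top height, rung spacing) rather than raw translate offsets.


A wall 2623 mm long (x), 173 mm thick (y), 2422 mm tall, with a rectangular window opening cut through it. The opening is 921 mm wide and 884 mm tall; its sill is at z = 1145 mm and its near (−x) edge is 1142 mm from the wall's −x end. The opening passes through the full wall thickness.


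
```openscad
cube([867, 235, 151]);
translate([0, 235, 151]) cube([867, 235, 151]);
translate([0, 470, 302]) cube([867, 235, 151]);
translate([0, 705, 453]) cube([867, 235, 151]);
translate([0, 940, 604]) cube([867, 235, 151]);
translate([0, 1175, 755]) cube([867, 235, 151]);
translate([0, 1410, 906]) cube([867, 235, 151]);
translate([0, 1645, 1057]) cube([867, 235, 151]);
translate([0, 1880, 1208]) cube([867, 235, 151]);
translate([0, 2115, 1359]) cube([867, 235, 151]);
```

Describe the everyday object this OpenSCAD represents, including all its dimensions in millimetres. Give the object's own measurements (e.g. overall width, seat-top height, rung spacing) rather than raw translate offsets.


A straight staircase of 10 solid steps. Each step is 867 mm wide (x), 235 mm deep (y, the going) and 151 mm tall (the rise). The first step rests on the floor; each subsequent step sits one going further in +y and one rise higher in +z, directly behind and above the previous step with no overlap.


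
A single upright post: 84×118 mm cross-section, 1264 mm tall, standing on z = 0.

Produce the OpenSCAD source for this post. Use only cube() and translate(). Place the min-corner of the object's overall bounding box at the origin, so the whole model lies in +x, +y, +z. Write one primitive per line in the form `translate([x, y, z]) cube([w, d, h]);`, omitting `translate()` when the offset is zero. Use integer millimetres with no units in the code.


cube([84, 118, 1264]);


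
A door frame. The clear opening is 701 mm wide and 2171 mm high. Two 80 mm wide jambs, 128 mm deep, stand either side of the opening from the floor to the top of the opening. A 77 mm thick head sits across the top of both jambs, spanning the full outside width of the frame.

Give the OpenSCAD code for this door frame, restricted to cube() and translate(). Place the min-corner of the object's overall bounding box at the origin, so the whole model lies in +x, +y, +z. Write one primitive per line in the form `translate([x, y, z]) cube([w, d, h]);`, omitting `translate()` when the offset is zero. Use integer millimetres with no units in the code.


cube([80, 128, 2171]);
translate([781, 0, 0]) cube([80, 128, 2171]);
translate([0, 0, 2171]) cube([861, 128, 77]);
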